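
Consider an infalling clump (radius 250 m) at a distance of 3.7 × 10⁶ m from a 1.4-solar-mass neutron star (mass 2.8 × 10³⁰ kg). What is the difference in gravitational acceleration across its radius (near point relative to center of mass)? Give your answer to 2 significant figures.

1.8 × 10³ m/s²

Δg = 2GMr/d³
   = 2 × (6.674 × 10⁻¹¹) × (2.8 × 10³⁰) × (250) / (3.7 × 10⁶)³
   = 1.8 × 10³ m/s²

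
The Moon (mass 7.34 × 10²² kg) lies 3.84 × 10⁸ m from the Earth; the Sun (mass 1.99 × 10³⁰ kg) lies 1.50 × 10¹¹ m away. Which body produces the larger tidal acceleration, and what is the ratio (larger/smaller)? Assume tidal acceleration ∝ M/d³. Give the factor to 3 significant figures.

Compare M/d³ for the two perturbers:
The Moon: (7.34 × 10²²) / (3.84 × 10⁸)³ = 1.296 × 10⁻³
The Sun: (1.99 × 10³⁰) / (1.50 × 10¹¹)³ = 5.896 × 10⁻⁴
Ratio (larger/smaller) = 2.20

The Moon, by a factor of ≈ 2.20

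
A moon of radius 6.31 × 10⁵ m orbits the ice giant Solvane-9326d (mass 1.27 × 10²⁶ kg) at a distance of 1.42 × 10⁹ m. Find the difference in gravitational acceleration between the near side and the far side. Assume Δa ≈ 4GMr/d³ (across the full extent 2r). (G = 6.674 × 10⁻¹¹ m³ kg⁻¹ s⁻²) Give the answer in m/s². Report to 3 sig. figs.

7.47 × 10⁻⁶ m/s²

Near-to-far spans 2r, so the tidal difference is twice the near-to-center value: 4GMr/d³.
Δa = 4GMr/d³
   = 4 × (6.674 × 10⁻¹¹) × (1.27 × 10²⁶) × (6.31 × 10⁵) / (1.42 × 10⁹)³
   = 7.47 × 10⁻⁶ m/s²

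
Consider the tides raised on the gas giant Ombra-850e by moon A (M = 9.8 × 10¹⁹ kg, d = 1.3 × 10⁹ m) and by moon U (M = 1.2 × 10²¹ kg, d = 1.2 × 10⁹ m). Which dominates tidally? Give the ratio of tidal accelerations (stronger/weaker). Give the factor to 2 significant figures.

Tidal acceleration ∝ M/d³, so compare M/d³ for each.
Moon A: (9.8 × 10¹⁹) / (1.3 × 10⁹)³ = 4.461 × 10⁻⁸
Moon U: (1.2 × 10²¹) / (1.2 × 10⁹)³ = 6.944 × 10⁻⁷
Ratio (larger/smaller) = 16

Moon U, by a factor of ≈ 16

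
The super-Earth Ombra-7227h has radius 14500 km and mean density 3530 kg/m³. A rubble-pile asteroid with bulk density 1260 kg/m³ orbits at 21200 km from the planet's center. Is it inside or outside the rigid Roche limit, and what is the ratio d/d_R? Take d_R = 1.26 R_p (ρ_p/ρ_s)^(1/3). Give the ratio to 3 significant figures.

inside; d/d_R ≈ 0.823

d_R = 1.26 × (14500 km) × (3530/1260)^(1/3) = 25760 km
d/d_R = (21200) / (25760) = 0.823
Since d/d_R < 1, the body is inside the Roche limit.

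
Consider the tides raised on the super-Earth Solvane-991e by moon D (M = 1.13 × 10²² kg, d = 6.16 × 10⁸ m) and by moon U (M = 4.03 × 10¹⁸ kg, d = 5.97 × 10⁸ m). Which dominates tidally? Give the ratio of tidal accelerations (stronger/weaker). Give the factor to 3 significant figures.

The tide-raising term goes as M/d³ (the gradient of a 1/d² field).
Moon D: (1.13 × 10²²) / (6.16 × 10⁸)³ = 4.834 × 10⁻⁵
Moon U: (4.03 × 10¹⁸) / (5.97 × 10⁸)³ = 1.894 × 10⁻⁸
Ratio (larger/smaller) = 2550

Moon D, by a factor of ≈ 2550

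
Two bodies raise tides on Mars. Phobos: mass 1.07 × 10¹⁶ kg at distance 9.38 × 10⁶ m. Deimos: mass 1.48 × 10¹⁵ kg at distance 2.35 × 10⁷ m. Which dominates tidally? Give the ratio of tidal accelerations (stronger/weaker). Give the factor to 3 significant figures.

Phobos, by a factor of ≈ 114

Tidal acceleration ∝ M/d³, so compare M/d³ for each.
Phobos: (1.07 × 10¹⁶) / (9.38 × 10⁶)³ = 1.297 × 10⁻⁵
Deimos: (1.48 × 10¹⁵) / (2.35 × 10⁷)³ = 1.140 × 10⁻⁷
Ratio (larger/smaller) = 114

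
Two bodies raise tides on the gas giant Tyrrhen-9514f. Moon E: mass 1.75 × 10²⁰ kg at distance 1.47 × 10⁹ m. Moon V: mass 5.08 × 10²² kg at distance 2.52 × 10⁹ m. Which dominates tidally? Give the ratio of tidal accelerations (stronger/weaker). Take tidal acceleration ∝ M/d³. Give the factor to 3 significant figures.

Tidal acceleration ∝ M/d³, so compare M/d³ for each.
Moon E: (1.75 × 10²⁰) / (1.47 × 10⁹)³ = 5.509 × 10⁻⁸
Moon V: (5.08 × 10²²) / (2.52 × 10⁹)³ = 3.174 × 10⁻⁶
Ratio (larger/smaller) = 57.6

Moon V, by a factor of ≈ 57.6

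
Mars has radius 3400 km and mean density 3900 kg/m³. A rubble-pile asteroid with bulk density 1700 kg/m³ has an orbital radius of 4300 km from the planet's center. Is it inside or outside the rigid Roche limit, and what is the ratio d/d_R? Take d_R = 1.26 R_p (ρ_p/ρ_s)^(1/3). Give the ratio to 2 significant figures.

inside; d/d_R ≈ 0.76

d_R = 1.26 × (3400 km) × (3900/1700)^(1/3) = 5650 km
d/d_R = (4300) / (5650) = 0.76
Since d/d_R < 1, the body is inside the Roche limit.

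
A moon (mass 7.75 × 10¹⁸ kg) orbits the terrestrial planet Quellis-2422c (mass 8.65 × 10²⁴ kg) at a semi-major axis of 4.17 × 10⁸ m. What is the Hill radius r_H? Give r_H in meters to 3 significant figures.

r_H ≈ a (m/3M)^(1/3)
    = (4.17 × 10⁸) × (7.75 × 10¹⁸ / (3 × 8.65 × 10²⁴))^(1/3)
    = 2.79 × 10⁶ m

2.79 × 10⁶ m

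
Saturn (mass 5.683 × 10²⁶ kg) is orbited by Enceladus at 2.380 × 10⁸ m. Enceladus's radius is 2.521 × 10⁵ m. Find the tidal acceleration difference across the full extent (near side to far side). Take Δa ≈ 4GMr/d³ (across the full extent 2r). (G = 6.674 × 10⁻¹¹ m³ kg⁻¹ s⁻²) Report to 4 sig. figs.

2.837 × 10⁻³ m/s²

Near-to-far spans 2r, so the tidal difference is twice the near-to-center value: 4GMr/d³.
Δa = 4GMr/d³
   = 4 × (6.674 × 10⁻¹¹) × (5.683 × 10²⁶) × (2.521 × 10⁵) / (2.380 × 10⁸)³
   = 2.837 × 10⁻³ m/s²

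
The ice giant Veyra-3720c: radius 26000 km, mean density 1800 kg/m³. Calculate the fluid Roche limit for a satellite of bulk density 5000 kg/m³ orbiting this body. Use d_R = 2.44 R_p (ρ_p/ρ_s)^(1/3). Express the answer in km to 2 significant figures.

45000 km

d_R = 2.44 × 26000 km × (1800/5000)^(1/3)
    = 45000 km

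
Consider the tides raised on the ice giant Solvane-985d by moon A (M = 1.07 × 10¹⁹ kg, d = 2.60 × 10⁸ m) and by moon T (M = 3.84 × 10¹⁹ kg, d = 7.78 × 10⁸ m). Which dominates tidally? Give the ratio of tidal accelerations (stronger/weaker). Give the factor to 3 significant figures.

Moon A, by a factor of ≈ 7.47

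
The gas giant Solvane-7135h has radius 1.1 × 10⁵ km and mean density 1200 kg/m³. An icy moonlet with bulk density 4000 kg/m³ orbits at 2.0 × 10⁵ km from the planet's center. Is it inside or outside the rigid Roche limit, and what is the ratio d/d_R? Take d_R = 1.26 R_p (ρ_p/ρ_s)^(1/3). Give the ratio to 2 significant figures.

d_R = 1.26 × (1.1 × 10⁵ km) × (1200/4000)^(1/3) = 92780 km
d/d_R = (2.0 × 10⁵) / (92780) = 2.2
Since d/d_R > 1, the body is outside the Roche limit.

outside; d/d_R ≈ 2.2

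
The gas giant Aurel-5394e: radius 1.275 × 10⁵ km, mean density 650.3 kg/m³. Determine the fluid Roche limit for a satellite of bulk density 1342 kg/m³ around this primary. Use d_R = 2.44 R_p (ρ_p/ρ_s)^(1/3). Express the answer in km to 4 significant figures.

d_R = 2.44 × 1.275 × 10⁵ km × (650.3/1342)^(1/3)
    = 2.444 × 10⁵ km

2.444 × 10⁵ km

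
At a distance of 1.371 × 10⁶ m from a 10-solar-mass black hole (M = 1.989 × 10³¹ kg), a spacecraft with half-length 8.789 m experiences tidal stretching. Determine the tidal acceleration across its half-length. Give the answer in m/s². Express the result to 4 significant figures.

a_tidal = 2GMr/d³
        = 2 × (6.674 × 10⁻¹¹) × (1.989 × 10³¹) × (8.789) / (1.371 × 10⁶)³
        = 9.055 × 10³ m/s²

9.055 × 10³ m/s²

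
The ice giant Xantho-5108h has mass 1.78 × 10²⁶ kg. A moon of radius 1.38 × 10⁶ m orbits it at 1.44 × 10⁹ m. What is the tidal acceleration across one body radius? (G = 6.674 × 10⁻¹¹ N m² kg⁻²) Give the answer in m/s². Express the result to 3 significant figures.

Since r ≪ d, expand the inverse-square field across one radius to get the leading 2GMr/d³ term.
Δg = 2GMr/d³
   = 2 × (6.674 × 10⁻¹¹) × (1.78 × 10²⁶) × (1.38 × 10⁶) / (1.44 × 10⁹)³
   = 1.10 × 10⁻⁵ m/s²

1.10 × 10⁻⁵ m/s²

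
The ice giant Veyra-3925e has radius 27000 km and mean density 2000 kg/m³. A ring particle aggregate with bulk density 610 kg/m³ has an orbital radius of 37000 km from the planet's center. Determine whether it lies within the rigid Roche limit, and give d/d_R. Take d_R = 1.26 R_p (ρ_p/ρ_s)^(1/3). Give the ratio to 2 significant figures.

d_R = 1.26 × (27000 km) × (2000/610)^(1/3) = 50540 km
d/d_R = (37000) / (50540) = 0.73
Since d/d_R < 1, the body is inside the Roche limit.

inside; d/d_R ≈ 0.73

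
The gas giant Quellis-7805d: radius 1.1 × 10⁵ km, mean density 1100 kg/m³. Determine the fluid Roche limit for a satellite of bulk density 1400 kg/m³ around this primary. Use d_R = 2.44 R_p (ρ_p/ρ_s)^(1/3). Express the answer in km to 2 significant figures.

2.5 × 10⁵ km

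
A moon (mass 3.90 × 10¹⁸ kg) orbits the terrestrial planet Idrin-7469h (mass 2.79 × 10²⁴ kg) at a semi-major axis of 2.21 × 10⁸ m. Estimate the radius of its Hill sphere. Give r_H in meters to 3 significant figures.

1.71 × 10⁶ m

r_H ≈ a (m/3M)^(1/3)
    = (2.21 × 10⁸) × (3.90 × 10¹⁸ / (3 × 2.79 × 10²⁴))^(1/3)
    = 1.71 × 10⁶ m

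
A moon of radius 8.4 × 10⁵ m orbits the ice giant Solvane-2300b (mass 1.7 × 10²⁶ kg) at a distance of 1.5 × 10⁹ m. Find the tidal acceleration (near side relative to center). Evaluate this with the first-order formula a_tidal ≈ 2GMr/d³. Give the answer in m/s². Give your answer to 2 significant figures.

a_tidal = 2GMr/d³
        = 2 × (6.674 × 10⁻¹¹) × (1.7 × 10²⁶) × (8.4 × 10⁵) / (1.5 × 10⁹)³
        = 5.6 × 10⁻⁶ m/s²

5.6 × 10⁻⁶ m/s²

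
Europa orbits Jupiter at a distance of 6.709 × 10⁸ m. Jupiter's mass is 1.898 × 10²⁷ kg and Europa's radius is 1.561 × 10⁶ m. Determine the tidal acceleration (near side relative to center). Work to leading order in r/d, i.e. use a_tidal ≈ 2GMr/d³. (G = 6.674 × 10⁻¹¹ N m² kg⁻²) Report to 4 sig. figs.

a_tidal = 2GMr/d³
        = 2 × (6.674 × 10⁻¹¹) × (1.898 × 10²⁷) × (1.561 × 10⁶) / (6.709 × 10⁸)³
        = 1.310 × 10⁻³ m/s²

1.310 × 10⁻³ m/s²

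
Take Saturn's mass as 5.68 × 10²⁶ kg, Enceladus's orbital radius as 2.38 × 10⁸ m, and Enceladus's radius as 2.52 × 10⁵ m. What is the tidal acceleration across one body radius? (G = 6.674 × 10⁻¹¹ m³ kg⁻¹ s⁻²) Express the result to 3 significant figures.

1.42 × 10⁻³ m/s²

The tidal stretch is the gradient of GM/d² times the body's extent r, hence the 1/d³ dependence.
a_tidal = 2GMr/d³
        = 2 × (6.674 × 10⁻¹¹) × (5.68 × 10²⁶) × (2.52 × 10⁵) / (2.38 × 10⁸)³
        = 1.42 × 10⁻³ m/s²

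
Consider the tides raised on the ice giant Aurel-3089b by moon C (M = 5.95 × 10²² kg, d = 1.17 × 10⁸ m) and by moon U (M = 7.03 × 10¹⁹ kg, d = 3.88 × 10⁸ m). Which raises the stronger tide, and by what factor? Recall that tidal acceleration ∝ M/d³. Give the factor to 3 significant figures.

Tidal acceleration ∝ M/d³, so compare M/d³ for each.
Moon C: (5.95 × 10²²) / (1.17 × 10⁸)³ = 3.715 × 10⁻²
Moon U: (7.03 × 10¹⁹) / (3.88 × 10⁸)³ = 1.204 × 10⁻⁶
Ratio (larger/smaller) = 30900

Moon C, by a factor of ≈ 30900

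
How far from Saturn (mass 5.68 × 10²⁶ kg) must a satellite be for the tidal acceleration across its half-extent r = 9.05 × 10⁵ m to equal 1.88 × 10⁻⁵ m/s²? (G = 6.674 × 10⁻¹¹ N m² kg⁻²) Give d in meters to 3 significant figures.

2GMr/d³ = a_tidal  ⇒  d = (2GMr / a_tidal)^(1/3)
d = (2 × 6.674×10⁻¹¹ × (5.68 × 10²⁶) × (9.05 × 10⁵) / (1.88 × 10⁻⁵))^(1/3)
  = 1.54 × 10⁹ m

1.54 × 10⁹ m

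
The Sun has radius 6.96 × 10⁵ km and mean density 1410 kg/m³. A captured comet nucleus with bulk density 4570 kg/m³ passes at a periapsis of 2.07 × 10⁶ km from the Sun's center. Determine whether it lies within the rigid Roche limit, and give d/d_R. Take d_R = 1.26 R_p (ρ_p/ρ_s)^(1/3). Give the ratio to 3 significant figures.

outside; d/d_R ≈ 3.49

d_R = 1.26 × (6.96 × 10⁵ km) × (1410/4570)^(1/3) = 5.926 × 10⁵ km
d/d_R = (2.07 × 10⁶) / (5.926 × 10⁵) = 3.49
Since d/d_R > 1, the body is outside the Roche limit.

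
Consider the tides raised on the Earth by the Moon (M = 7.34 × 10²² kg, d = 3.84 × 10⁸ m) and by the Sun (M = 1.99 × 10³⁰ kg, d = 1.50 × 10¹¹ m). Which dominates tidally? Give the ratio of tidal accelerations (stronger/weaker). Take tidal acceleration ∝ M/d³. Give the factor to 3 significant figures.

Tidal stretch scales as M/d³; compute that for each body.
The Moon: (7.34 × 10²²) / (3.84 × 10⁸)³ = 1.296 × 10⁻³
The Sun: (1.99 × 10³⁰) / (1.50 × 10¹¹)³ = 5.896 × 10⁻⁴
Ratio (larger/smaller) = 2.20

The Moon, by a factor of ≈ 2.20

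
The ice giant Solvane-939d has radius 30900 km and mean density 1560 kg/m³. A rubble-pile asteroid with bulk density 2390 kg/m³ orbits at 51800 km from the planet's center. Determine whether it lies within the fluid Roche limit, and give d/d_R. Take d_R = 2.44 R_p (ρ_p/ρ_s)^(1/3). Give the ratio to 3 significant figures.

inside; d/d_R ≈ 0.792

d_R = 2.44 × (30900 km) × (1560/2390)^(1/3) = 65400 km
d/d_R = (51800) / (65400) = 0.792
Since d/d_R < 1, the body is inside the Roche limit.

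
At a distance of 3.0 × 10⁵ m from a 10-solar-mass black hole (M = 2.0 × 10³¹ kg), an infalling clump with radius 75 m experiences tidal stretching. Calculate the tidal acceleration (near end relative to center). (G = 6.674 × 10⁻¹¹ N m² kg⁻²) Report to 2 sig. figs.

7.4 × 10⁶ m/s²

a_tidal = 2GMr/d³
        = 2 × (6.674 × 10⁻¹¹) × (2.0 × 10³¹) × (75) / (3.0 × 10⁵)³
        = 7.4 × 10⁶ m/s²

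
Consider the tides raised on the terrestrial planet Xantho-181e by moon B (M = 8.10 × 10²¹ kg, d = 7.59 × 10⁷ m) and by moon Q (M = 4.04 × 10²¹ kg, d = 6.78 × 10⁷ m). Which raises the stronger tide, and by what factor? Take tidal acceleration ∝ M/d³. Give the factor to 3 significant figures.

Moon B, by a factor of ≈ 1.43

Compare M/d³ for the two perturbers:
Moon B: (8.10 × 10²¹) / (7.59 × 10⁷)³ = 1.853 × 10⁻²
Moon Q: (4.04 × 10²¹) / (6.78 × 10⁷)³ = 1.296 × 10⁻²
Ratio (larger/smaller) = 1.43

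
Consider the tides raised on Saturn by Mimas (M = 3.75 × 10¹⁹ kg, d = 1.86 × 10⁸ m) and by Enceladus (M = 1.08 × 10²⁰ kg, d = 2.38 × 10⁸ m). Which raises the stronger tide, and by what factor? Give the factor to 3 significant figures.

Enceladus, by a factor of ≈ 1.37

The tide-raising term goes as M/d³ (the gradient of a 1/d² field).
Mimas: (3.75 × 10¹⁹) / (1.86 × 10⁸)³ = 5.828 × 10⁻⁶
Enceladus: (1.08 × 10²⁰) / (2.38 × 10⁸)³ = 8.011 × 10⁻⁶
Ratio (larger/smaller) = 1.37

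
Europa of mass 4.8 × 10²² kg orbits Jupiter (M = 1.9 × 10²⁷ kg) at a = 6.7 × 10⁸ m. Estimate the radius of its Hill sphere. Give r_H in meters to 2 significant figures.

1.4 × 10⁷ m

r_H ≈ a (m/3M)^(1/3)
    = (6.7 × 10⁸) × (4.8 × 10²² / (3 × 1.9 × 10²⁷))^(1/3)
    = 1.4 × 10⁷ m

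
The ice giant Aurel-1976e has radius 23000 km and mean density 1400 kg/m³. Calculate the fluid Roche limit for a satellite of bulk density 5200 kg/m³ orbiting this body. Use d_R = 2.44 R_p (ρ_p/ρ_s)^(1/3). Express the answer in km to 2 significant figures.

36000 km

d_R = 2.44 × 23000 km × (1400/5200)^(1/3)
    = 36000 km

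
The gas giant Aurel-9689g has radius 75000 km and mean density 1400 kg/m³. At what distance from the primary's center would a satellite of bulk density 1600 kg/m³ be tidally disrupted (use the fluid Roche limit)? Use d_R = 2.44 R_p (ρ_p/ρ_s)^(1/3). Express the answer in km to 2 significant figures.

1.8 × 10⁵ km

d_R = 2.44 × 75000 km × (1400/1600)^(1/3)
    = 1.8 × 10⁵ km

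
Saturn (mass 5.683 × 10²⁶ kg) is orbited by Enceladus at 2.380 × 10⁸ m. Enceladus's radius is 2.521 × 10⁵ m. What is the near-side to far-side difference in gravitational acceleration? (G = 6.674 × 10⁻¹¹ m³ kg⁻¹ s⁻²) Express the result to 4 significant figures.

a_tidal = 4GMr/d³
        = 4 × (6.674 × 10⁻¹¹) × (5.683 × 10²⁶) × (2.521 × 10⁵) / (2.380 × 10⁸)³
        = 2.837 × 10⁻³ m/s²

2.837 × 10⁻³ m/s²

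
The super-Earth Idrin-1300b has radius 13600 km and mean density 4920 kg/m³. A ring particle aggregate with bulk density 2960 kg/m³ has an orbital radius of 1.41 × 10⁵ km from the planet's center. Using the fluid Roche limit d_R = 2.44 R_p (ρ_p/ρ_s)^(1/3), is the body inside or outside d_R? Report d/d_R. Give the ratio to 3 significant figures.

d_R = 2.44 × (13600 km) × (4920/2960)^(1/3) = 39310 km
d/d_R = (1.41 × 10⁵) / (39310) = 3.59
Since d/d_R > 1, the body is outside the Roche limit.

outside; d/d_R ≈ 3.59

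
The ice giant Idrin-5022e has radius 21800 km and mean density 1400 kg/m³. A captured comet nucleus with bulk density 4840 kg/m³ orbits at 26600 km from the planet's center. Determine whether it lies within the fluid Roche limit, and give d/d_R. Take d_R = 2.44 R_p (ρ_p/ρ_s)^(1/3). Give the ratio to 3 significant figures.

d_R = 2.44 × (21800 km) × (1400/4840)^(1/3) = 35180 km
d/d_R = (26600) / (35180) = 0.756
Since d/d_R < 1, the body is inside the Roche limit.

inside; d/d_R ≈ 0.756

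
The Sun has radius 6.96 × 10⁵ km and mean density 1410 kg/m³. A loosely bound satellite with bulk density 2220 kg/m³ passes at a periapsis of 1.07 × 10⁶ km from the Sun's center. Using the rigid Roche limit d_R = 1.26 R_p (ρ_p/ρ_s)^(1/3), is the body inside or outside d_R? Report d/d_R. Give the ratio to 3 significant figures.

outside; d/d_R ≈ 1.42

d_R = 1.26 × (6.96 × 10⁵ km) × (1410/2220)^(1/3) = 7.538 × 10⁵ km
d/d_R = (1.07 × 10⁶) / (7.538 × 10⁵) = 1.42
Since d/d_R > 1, the body is outside the Roche limit.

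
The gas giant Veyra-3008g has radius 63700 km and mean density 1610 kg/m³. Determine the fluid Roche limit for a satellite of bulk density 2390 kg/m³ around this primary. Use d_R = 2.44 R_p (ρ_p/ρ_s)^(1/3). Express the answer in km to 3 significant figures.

1.36 × 10⁵ km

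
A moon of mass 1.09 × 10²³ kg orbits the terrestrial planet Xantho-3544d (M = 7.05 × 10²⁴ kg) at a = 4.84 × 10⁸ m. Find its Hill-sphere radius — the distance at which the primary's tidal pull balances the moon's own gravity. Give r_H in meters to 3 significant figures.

8.36 × 10⁷ m

r_H ≈ a (m/3M)^(1/3)
    = (4.84 × 10⁸) × (1.09 × 10²³ / (3 × 7.05 × 10²⁴))^(1/3)
    = 8.36 × 10⁷ m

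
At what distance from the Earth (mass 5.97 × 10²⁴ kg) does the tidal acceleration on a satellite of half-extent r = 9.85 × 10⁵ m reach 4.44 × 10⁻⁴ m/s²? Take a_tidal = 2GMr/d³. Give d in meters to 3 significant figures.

1.21 × 10⁸ m

2GMr/d³ = a_tidal  ⇒  d = (2GMr / a_tidal)^(1/3)
d = (2 × 6.674×10⁻¹¹ × (5.97 × 10²⁴) × (9.85 × 10⁵) / (4.44 × 10⁻⁴))^(1/3)
  = 1.21 × 10⁸ m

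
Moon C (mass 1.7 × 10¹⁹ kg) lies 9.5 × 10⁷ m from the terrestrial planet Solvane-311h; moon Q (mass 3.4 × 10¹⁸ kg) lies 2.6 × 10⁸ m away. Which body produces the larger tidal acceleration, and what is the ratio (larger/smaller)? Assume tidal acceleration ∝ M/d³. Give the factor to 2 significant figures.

Moon C, by a factor of ≈ 100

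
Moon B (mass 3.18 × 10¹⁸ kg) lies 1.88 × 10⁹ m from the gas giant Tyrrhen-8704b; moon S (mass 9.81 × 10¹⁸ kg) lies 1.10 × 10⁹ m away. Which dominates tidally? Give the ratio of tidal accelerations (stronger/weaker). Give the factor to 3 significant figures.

Moon S, by a factor of ≈ 15.4

Tidal acceleration ∝ M/d³, so compare M/d³ for each.
Moon B: (3.18 × 10¹⁸) / (1.88 × 10⁹)³ = 4.786 × 10⁻¹⁰
Moon S: (9.81 × 10¹⁸) / (1.10 × 10⁹)³ = 7.370 × 10⁻⁹
Ratio (larger/smaller) = 15.4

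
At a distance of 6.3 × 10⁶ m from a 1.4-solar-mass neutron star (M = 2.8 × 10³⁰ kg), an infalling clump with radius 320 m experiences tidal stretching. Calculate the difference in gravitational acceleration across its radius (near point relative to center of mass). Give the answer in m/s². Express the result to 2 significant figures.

4.8 × 10² m/s²

Δg = 2GMr/d³
   = 2 × (6.674 × 10⁻¹¹) × (2.8 × 10³⁰) × (320) / (6.3 × 10⁶)³
   = 4.8 × 10² m/s²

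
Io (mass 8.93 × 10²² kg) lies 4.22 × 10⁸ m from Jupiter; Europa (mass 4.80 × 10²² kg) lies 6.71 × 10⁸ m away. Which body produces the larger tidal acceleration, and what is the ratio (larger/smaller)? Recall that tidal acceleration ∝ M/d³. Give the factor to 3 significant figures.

Tidal acceleration ∝ M/d³, so compare M/d³ for each.
Io: (8.93 × 10²²) / (4.22 × 10⁸)³ = 1.188 × 10⁻³
Europa: (4.80 × 10²²) / (6.71 × 10⁸)³ = 1.589 × 10⁻⁴
Ratio (larger/smaller) = 7.48

Io, by a factor of ≈ 7.48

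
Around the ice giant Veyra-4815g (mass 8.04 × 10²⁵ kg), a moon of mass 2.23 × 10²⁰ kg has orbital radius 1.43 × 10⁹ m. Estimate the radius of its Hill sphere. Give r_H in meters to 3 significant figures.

1.39 × 10⁷ m

r_H ≈ a (m/3M)^(1/3)
    = (1.43 × 10⁹) × (2.23 × 10²⁰ / (3 × 8.04 × 10²⁵))^(1/3)
    = 1.39 × 10⁷ m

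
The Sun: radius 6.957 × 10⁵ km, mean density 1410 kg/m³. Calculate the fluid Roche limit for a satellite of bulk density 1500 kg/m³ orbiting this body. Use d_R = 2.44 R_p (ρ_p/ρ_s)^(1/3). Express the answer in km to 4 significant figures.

1.663 × 10⁶ km

d_R = 2.44 × 6.957 × 10⁵ km × (1410/1500)^(1/3)
    = 1.663 × 10⁶ km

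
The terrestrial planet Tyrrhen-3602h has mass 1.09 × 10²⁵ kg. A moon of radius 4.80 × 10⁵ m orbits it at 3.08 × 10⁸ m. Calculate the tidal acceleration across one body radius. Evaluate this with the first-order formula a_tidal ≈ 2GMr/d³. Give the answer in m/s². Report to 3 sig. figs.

2.39 × 10⁻⁵ m/s²

Δa = 2GMr/d³
   = 2 × (6.674 × 10⁻¹¹) × (1.09 × 10²⁵) × (4.80 × 10⁵) / (3.08 × 10⁸)³
   = 2.39 × 10⁻⁵ m/s²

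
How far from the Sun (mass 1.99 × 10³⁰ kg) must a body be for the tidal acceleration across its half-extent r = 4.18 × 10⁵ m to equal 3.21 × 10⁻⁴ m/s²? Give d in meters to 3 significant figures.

2GMr/d³ = a_tidal  ⇒  d = (2GMr / a_tidal)^(1/3)
d = (2 × 6.674×10⁻¹¹ × (1.99 × 10³⁰) × (4.18 × 10⁵) / (3.21 × 10⁻⁴))^(1/3)
  = 7.02 × 10⁹ m

7.02 × 10⁹ m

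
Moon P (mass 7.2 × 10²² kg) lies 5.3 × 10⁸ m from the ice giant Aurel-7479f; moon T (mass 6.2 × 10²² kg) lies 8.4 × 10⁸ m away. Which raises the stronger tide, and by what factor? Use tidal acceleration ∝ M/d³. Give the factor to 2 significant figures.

Tidal stretch scales as M/d³; compute that for each body.
Moon P: (7.2 × 10²²) / (5.3 × 10⁸)³ = 4.836 × 10⁻⁴
Moon T: (6.2 × 10²²) / (8.4 × 10⁸)³ = 1.046 × 10⁻⁴
Ratio (larger/smaller) = 4.6

Moon P, by a factor of ≈ 4.6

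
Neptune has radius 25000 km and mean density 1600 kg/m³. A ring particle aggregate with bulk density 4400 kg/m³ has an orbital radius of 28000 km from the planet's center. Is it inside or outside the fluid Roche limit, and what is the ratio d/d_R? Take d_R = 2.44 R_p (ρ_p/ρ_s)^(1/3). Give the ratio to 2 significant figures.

inside; d/d_R ≈ 0.64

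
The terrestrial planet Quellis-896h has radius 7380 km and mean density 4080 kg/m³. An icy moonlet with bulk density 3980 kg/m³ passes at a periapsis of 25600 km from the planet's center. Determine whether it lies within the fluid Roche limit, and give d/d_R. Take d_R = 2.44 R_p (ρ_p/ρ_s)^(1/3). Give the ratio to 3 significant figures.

outside; d/d_R ≈ 1.41

d_R = 2.44 × (7380 km) × (4080/3980)^(1/3) = 18160 km
d/d_R = (25600) / (18160) = 1.41
Since d/d_R > 1, the body is outside the Roche limit.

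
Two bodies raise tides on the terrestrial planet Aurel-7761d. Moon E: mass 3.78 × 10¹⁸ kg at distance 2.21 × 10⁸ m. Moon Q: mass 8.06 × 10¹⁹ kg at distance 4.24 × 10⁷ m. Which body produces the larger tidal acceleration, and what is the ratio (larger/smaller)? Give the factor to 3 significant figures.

Tidal acceleration ∝ M/d³, so compare M/d³ for each.
Moon E: (3.78 × 10¹⁸) / (2.21 × 10⁸)³ = 3.502 × 10⁻⁷
Moon Q: (8.06 × 10¹⁹) / (4.24 × 10⁷)³ = 1.057 × 10⁻³
Ratio (larger/smaller) = 3020

Moon Q, by a factor of ≈ 3020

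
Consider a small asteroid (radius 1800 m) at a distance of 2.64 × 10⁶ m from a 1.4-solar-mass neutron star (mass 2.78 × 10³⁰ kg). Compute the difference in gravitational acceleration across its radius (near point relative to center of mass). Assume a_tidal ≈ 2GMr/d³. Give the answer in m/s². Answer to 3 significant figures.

Since r ≪ d, expand the inverse-square field across one radius to get the leading 2GMr/d³ term.
a_tidal = 2GMr/d³
        = 2 × (6.674 × 10⁻¹¹) × (2.78 × 10³⁰) × (1800) / (2.64 × 10⁶)³
        = 3.63 × 10⁴ m/s²

3.63 × 10⁴ m/s²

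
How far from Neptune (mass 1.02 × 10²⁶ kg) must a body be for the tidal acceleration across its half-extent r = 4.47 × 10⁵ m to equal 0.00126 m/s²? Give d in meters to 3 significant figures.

2GMr/d³ = a_tidal  ⇒  d = (2GMr / a_tidal)^(1/3)
d = (2 × 6.674×10⁻¹¹ × (1.02 × 10²⁶) × (4.47 × 10⁵) / (0.00126))^(1/3)
  = 1.69 × 10⁸ m

1.69 × 10⁸ m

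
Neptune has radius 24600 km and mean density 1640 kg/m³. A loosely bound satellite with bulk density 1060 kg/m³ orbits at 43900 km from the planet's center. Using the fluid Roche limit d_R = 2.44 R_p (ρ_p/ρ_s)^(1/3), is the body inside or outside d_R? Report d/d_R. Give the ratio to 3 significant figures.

inside; d/d_R ≈ 0.632

d_R = 2.44 × (24600 km) × (1640/1060)^(1/3) = 69420 km
d/d_R = (43900) / (69420) = 0.632
Since d/d_R < 1, the body is inside the Roche limit.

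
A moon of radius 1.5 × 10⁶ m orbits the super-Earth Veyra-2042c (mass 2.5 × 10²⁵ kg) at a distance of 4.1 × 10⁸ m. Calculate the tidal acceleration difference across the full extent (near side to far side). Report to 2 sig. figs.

1.5 × 10⁻⁴ m/s²

Δa = 4GMr/d³
   = 4 × (6.674 × 10⁻¹¹) × (2.5 × 10²⁵) × (1.5 × 10⁶) / (4.1 × 10⁸)³
   = 1.5 × 10⁻⁴ m/s²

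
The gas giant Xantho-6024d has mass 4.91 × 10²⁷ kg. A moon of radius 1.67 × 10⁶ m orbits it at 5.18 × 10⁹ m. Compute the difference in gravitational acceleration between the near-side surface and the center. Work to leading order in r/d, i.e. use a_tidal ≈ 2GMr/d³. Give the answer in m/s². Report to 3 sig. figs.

Δg = 2GMr/d³
   = 2 × (6.674 × 10⁻¹¹) × (4.91 × 10²⁷) × (1.67 × 10⁶) / (5.18 × 10⁹)³
   = 7.87 × 10⁻⁶ m/s²

7.87 × 10⁻⁶ m/s²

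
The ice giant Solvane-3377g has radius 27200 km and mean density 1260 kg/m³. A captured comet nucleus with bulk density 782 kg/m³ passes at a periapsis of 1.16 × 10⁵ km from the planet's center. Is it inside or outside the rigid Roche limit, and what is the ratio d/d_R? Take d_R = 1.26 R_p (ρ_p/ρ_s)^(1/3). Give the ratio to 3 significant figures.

outside; d/d_R ≈ 2.89

d_R = 1.26 × (27200 km) × (1260/782)^(1/3) = 40180 km
d/d_R = (1.16 × 10⁵) / (40180) = 2.89
Since d/d_R > 1, the body is outside the Roche limit.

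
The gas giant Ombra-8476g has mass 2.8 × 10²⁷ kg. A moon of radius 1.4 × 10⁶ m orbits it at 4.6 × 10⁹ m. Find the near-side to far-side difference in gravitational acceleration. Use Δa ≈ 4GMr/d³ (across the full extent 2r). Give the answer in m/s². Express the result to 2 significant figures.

Δa = 4GMr/d³
   = 4 × (6.674 × 10⁻¹¹) × (2.8 × 10²⁷) × (1.4 × 10⁶) / (4.6 × 10⁹)³
   = 1.1 × 10⁻⁵ m/s²

1.1 × 10⁻⁵ m/s²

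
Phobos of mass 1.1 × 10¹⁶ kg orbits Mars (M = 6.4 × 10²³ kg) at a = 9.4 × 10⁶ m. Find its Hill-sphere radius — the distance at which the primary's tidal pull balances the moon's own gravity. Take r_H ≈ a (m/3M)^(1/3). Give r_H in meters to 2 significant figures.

1.7 × 10⁴ m

r_H ≈ a (m/3M)^(1/3)
    = (9.4 × 10⁶) × (1.1 × 10¹⁶ / (3 × 6.4 × 10²³))^(1/3)
    = 1.7 × 10⁴ m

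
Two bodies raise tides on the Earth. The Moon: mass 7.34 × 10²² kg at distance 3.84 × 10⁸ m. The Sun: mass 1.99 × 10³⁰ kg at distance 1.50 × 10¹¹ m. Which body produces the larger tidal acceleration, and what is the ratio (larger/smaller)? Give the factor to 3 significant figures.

Tidal stretch scales as M/d³; compute that for each body.
The Moon: (7.34 × 10²²) / (3.84 × 10⁸)³ = 1.296 × 10⁻³
The Sun: (1.99 × 10³⁰) / (1.50 × 10¹¹)³ = 5.896 × 10⁻⁴
Ratio (larger/smaller) = 2.20

The Moon, by a factor of ≈ 2.20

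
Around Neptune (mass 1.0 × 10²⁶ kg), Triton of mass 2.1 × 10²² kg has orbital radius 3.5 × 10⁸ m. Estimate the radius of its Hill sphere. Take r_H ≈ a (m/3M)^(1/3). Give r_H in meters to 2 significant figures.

1.4 × 10⁷ m

r_H ≈ a (m/3M)^(1/3)
    = (3.5 × 10⁸) × (2.1 × 10²² / (3 × 1.0 × 10²⁶))^(1/3)
    = 1.4 × 10⁷ m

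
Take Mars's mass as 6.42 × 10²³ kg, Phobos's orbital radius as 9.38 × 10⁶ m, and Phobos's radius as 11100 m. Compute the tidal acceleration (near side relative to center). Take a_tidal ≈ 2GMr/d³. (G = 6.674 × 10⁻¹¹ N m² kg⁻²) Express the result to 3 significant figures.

Δg = 2GMr/d³
   = 2 × (6.674 × 10⁻¹¹) × (6.42 × 10²³) × (11100) / (9.38 × 10⁶)³
   = 1.15 × 10⁻³ m/s²

1.15 × 10⁻³ m/s²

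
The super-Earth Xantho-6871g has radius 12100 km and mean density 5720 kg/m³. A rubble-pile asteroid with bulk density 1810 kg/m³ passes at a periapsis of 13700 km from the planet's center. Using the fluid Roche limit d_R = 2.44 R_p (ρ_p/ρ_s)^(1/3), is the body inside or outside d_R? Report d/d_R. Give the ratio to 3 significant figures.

inside; d/d_R ≈ 0.316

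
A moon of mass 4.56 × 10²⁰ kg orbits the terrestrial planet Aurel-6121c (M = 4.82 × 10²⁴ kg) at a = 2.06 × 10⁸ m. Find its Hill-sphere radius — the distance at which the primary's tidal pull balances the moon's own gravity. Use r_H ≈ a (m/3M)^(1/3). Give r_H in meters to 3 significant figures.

6.51 × 10⁶ m

r_H ≈ a (m/3M)^(1/3)
    = (2.06 × 10⁸) × (4.56 × 10²⁰ / (3 × 4.82 × 10²⁴))^(1/3)
    = 6.51 × 10⁶ m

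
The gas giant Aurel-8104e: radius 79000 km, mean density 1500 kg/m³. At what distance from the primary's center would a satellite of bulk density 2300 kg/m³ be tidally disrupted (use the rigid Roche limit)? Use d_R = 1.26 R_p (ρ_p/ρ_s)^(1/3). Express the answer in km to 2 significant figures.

86000 km

d_R = 1.26 × 79000 km × (1500/2300)^(1/3)
    = 86000 km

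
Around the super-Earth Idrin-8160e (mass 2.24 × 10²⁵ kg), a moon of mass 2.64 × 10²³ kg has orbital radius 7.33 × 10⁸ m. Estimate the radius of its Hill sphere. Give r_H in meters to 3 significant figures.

1.16 × 10⁸ m

r_H ≈ a (m/3M)^(1/3)
    = (7.33 × 10⁸) × (2.64 × 10²³ / (3 × 2.24 × 10²⁵))^(1/3)
    = 1.16 × 10⁸ m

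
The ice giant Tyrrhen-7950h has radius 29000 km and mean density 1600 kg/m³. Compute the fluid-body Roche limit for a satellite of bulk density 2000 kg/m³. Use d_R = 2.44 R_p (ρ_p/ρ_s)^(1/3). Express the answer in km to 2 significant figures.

d_R = 2.44 × 29000 km × (1600/2000)^(1/3)
    = 66000 km

66000 km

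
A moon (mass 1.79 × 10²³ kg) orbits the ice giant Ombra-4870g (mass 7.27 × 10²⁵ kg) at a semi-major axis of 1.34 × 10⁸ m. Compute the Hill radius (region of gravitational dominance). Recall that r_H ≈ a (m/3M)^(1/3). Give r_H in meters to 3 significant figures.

1.25 × 10⁷ m

r_H ≈ a (m/3M)^(1/3)
    = (1.34 × 10⁸) × (1.79 × 10²³ / (3 × 7.27 × 10²⁵))^(1/3)
    = 1.25 × 10⁷ m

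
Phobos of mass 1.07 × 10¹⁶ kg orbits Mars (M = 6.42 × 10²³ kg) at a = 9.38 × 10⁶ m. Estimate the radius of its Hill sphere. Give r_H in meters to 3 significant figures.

1.66 × 10⁴ m

r_H ≈ a (m/3M)^(1/3)
    = (9.38 × 10⁶) × (1.07 × 10¹⁶ / (3 × 6.42 × 10²³))^(1/3)
    = 1.66 × 10⁴ m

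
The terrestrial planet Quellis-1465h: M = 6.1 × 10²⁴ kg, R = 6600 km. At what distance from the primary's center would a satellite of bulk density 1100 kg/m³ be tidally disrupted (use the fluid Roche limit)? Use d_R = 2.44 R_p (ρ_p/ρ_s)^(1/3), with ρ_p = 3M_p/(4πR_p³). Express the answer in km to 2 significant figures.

27000 km

ρ_p = 3M_p/(4πR_p³) = 3 × (6.1 × 10²⁴) / (4π × (6.6 × 10⁶ m)³) = 5100 kg/m³
d_R = 2.44 × 6600 km × (5100/1100)^(1/3)
    = 27000 km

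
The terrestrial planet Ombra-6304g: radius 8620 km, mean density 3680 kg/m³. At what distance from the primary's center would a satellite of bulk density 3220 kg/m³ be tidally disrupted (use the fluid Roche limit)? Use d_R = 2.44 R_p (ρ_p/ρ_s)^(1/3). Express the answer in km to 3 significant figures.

22000 km

d_R = 2.44 × 8620 km × (3680/3220)^(1/3)
    = 22000 km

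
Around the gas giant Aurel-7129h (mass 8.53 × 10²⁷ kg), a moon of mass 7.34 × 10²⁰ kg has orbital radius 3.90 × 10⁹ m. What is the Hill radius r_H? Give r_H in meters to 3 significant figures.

1.19 × 10⁷ m

r_H ≈ a (m/3M)^(1/3)
    = (3.90 × 10⁹) × (7.34 × 10²⁰ / (3 × 8.53 × 10²⁷))^(1/3)
    = 1.19 × 10⁷ m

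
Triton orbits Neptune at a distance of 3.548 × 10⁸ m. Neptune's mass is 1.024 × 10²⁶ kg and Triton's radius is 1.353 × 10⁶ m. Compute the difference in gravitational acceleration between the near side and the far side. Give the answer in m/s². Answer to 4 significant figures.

8.281 × 10⁻⁴ m/s²

Δa = 4GMr/d³
   = 4 × (6.674 × 10⁻¹¹) × (1.024 × 10²⁶) × (1.353 × 10⁶) / (3.548 × 10⁸)³
   = 8.281 × 10⁻⁴ m/s²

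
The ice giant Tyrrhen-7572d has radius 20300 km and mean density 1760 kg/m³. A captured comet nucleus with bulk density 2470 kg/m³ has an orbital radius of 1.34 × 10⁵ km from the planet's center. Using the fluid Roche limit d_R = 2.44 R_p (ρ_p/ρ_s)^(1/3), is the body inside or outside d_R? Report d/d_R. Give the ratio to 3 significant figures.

outside; d/d_R ≈ 3.03

d_R = 2.44 × (20300 km) × (1760/2470)^(1/3) = 44240 km
d/d_R = (1.34 × 10⁵) / (44240) = 3.03
Since d/d_R > 1, the body is outside the Roche limit.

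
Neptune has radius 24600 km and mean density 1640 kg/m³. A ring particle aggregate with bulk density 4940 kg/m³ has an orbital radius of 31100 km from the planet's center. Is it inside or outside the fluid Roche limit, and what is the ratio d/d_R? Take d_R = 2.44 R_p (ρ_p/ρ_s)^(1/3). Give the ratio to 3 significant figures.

d_R = 2.44 × (24600 km) × (1640/4940)^(1/3) = 41560 km
d/d_R = (31100) / (41560) = 0.748
Since d/d_R < 1, the body is inside the Roche limit.

inside; d/d_R ≈ 0.748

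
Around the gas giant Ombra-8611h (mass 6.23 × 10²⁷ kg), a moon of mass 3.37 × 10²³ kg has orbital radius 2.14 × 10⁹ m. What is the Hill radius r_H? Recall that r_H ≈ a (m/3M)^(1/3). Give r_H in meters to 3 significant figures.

r_H ≈ a (m/3M)^(1/3)
    = (2.14 × 10⁹) × (3.37 × 10²³ / (3 × 6.23 × 10²⁷))^(1/3)
    = 5.61 × 10⁷ m

5.61 × 10⁷ m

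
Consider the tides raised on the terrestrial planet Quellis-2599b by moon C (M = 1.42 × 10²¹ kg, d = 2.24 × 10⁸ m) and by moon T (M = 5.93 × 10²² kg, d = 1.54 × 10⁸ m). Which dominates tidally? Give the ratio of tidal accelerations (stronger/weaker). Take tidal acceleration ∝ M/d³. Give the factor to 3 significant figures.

Tidal stretch scales as M/d³; compute that for each body.
Moon C: (1.42 × 10²¹) / (2.24 × 10⁸)³ = 1.263 × 10⁻⁴
Moon T: (5.93 × 10²²) / (1.54 × 10⁸)³ = 1.624 × 10⁻²
Ratio (larger/smaller) = 129

Moon T, by a factor of ≈ 129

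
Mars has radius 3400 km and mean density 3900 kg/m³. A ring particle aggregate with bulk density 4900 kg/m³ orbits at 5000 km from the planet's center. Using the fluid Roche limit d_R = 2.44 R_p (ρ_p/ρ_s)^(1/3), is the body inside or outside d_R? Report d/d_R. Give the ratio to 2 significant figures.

inside; d/d_R ≈ 0.65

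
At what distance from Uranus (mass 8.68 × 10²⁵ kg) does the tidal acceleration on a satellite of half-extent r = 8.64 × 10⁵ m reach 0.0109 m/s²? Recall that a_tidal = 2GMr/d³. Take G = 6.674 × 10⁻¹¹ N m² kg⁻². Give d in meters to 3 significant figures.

2GMr/d³ = a_tidal  ⇒  d = (2GMr / a_tidal)^(1/3)
d = (2 × 6.674×10⁻¹¹ × (8.68 × 10²⁵) × (8.64 × 10⁵) / (0.0109))^(1/3)
  = 9.72 × 10⁷ m

9.72 × 10⁷ m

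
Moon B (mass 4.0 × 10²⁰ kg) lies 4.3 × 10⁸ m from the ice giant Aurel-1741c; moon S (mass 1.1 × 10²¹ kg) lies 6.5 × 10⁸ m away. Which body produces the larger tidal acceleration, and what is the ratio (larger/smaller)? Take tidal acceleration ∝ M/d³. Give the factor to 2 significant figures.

Moon B, by a factor of ≈ 1.3

Tidal stretch scales as M/d³; compute that for each body.
Moon B: (4.0 × 10²⁰) / (4.3 × 10⁸)³ = 5.031 × 10⁻⁶
Moon S: (1.1 × 10²¹) / (6.5 × 10⁸)³ = 4.005 × 10⁻⁶
Ratio (larger/smaller) = 1.3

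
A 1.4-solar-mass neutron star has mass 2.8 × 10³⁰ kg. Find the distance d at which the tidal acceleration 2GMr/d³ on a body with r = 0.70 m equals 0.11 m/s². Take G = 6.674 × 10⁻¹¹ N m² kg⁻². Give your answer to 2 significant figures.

1.3 × 10⁷ m

2GMr/d³ = a_tidal  ⇒  d = (2GMr / a_tidal)^(1/3)
d = (2 × 6.674×10⁻¹¹ × (2.8 × 10³⁰) × (0.70) / (0.11))^(1/3)
  = 1.3 × 10⁷ m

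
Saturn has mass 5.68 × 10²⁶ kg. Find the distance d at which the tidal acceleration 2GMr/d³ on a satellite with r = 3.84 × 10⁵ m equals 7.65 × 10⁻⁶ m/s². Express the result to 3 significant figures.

2GMr/d³ = a_tidal  ⇒  d = (2GMr / a_tidal)^(1/3)
d = (2 × 6.674×10⁻¹¹ × (5.68 × 10²⁶) × (3.84 × 10⁵) / (7.65 × 10⁻⁶))^(1/3)
  = 1.56 × 10⁹ m

1.56 × 10⁹ m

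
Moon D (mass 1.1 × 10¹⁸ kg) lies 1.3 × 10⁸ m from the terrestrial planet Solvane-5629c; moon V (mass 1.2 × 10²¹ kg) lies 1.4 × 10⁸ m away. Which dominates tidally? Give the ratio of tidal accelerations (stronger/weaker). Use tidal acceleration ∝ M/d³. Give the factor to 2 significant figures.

Moon V, by a factor of ≈ 870

Tidal stretch scales as M/d³; compute that for each body.
Moon D: (1.1 × 10¹⁸) / (1.3 × 10⁸)³ = 5.007 × 10⁻⁷
Moon V: (1.2 × 10²¹) / (1.4 × 10⁸)³ = 4.373 × 10⁻⁴
Ratio (larger/smaller) = 870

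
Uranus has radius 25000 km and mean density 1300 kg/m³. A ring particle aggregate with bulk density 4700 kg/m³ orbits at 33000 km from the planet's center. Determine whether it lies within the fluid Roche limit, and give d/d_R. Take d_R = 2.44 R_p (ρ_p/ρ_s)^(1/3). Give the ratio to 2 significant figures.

inside; d/d_R ≈ 0.83

d_R = 2.44 × (25000 km) × (1300/4700)^(1/3) = 39740 km
d/d_R = (33000) / (39740) = 0.83
Since d/d_R < 1, the body is inside the Roche limit.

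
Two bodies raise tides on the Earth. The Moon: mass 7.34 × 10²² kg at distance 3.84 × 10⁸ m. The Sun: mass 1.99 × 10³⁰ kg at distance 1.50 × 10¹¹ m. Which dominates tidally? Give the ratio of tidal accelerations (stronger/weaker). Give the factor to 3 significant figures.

Tidal stretch scales as M/d³; compute that for each body.
The Moon: (7.34 × 10²²) / (3.84 × 10⁸)³ = 1.296 × 10⁻³
The Sun: (1.99 × 10³⁰) / (1.50 × 10¹¹)³ = 5.896 × 10⁻⁴
Ratio (larger/smaller) = 2.20

The Moon, by a factor of ≈ 2.20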